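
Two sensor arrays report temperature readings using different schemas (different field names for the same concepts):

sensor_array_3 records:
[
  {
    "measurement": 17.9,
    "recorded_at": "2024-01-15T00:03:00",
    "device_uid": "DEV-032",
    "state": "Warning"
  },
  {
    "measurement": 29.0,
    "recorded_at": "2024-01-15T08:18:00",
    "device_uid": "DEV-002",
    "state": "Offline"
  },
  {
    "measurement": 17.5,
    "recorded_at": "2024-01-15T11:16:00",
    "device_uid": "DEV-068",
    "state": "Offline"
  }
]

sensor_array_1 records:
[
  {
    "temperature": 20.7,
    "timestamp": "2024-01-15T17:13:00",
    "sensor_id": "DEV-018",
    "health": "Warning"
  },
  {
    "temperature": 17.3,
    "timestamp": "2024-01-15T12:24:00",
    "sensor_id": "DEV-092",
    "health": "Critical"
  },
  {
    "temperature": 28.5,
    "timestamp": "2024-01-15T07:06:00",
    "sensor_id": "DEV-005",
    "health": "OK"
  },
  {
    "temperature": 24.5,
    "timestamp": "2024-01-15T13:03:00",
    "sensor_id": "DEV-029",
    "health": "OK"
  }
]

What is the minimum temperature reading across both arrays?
17.3

Schema mapping: "measurement" (sensor_array_3) = "temperature" (sensor_array_1) = temperature reading

Minimum in sensor_array_3: 17.5
Minimum in sensor_array_1: 17.3

Overall minimum: min(17.5, 17.3) = 17.3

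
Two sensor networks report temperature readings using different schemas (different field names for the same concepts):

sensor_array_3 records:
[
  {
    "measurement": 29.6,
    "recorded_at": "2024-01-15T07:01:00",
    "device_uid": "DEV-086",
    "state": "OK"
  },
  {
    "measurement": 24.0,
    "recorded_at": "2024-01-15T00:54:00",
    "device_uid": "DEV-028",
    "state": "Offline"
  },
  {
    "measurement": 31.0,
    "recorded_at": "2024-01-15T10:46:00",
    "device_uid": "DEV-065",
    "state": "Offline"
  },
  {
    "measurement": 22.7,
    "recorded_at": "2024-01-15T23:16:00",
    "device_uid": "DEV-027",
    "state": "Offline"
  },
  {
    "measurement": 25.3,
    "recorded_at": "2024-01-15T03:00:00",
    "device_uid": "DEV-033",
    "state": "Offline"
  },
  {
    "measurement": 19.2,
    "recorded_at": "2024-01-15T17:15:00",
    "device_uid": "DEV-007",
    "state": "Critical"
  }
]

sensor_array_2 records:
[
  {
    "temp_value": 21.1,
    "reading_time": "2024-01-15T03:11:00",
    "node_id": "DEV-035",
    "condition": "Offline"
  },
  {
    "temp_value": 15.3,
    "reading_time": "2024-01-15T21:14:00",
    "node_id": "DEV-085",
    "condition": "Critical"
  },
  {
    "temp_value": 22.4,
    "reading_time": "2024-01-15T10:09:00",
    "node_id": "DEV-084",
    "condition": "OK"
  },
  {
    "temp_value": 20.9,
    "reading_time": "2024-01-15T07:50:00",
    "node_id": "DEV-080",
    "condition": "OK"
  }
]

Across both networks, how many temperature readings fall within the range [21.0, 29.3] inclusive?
5

Schema mapping: "measurement" (sensor_array_3) = "temp_value" (sensor_array_2) = temperature

Readings in [21.0, 29.3] from sensor_array_3: 3
Readings in [21.0, 29.3] from sensor_array_2: 2

Total count: 3 + 2 = 5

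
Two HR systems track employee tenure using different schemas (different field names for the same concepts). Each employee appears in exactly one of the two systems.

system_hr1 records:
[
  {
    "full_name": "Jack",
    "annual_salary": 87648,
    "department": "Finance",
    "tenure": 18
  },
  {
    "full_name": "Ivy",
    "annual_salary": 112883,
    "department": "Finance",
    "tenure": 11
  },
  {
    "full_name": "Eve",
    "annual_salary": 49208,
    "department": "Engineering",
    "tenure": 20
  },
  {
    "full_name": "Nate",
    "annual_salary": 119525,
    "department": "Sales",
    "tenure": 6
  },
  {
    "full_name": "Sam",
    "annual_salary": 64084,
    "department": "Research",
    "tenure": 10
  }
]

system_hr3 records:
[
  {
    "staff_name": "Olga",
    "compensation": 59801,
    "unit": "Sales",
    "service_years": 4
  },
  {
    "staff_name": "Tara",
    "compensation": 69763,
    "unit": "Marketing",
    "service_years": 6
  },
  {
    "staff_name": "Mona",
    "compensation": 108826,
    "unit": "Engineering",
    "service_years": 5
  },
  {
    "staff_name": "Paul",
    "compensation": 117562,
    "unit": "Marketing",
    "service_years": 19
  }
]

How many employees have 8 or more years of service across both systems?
5

Reconcile schemas: "tenure" (system_hr1) = "service_years" (system_hr3) = years of service

From system_hr1: 4 employees with >= 8 years
From system_hr3: 1 employees with >= 8 years

Total: 4 + 1 = 5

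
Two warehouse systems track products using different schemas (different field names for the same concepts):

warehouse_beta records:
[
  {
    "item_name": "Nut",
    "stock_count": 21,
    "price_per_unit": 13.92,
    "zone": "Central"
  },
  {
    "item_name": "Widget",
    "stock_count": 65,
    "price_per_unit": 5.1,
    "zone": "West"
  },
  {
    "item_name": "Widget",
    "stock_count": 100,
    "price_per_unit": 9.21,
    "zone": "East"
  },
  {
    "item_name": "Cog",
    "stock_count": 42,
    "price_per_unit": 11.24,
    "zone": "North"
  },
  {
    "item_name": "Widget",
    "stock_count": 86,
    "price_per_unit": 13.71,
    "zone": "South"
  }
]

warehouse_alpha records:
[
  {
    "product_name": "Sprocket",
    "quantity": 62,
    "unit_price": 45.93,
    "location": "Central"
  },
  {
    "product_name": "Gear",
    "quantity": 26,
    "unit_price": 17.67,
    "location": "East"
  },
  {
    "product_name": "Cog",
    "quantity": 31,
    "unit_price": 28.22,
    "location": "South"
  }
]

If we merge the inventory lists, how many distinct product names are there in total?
5

Schema mapping: "item_name" (warehouse_beta) = "product_name" (warehouse_alpha) = product name

Products in warehouse_beta: ['Cog', 'Nut', 'Widget']
Products in warehouse_alpha: ['Cog', 'Gear', 'Sprocket']

Union (unique products): ['Cog', 'Gear', 'Nut', 'Sprocket', 'Widget']
Count: 5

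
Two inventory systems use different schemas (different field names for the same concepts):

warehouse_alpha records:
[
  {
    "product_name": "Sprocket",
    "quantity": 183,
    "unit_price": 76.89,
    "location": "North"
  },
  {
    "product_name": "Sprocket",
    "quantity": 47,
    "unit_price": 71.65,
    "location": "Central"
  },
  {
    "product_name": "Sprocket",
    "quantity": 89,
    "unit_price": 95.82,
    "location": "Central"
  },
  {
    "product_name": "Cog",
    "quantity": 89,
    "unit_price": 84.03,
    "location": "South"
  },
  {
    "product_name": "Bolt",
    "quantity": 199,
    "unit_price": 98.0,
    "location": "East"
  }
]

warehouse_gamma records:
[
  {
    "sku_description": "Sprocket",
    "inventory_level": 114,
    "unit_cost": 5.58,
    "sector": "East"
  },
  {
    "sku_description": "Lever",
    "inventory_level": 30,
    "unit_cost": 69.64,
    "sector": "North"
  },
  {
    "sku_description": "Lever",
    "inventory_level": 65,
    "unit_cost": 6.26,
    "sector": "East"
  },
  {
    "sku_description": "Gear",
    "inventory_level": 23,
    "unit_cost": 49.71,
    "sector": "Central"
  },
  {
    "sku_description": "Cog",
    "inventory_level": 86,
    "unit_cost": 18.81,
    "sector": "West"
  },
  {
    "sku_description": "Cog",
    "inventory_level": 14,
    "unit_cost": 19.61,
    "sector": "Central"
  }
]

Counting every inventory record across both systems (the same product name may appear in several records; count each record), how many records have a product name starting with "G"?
1

Schema mapping: "product_name" (warehouse_alpha) = "sku_description" (warehouse_gamma) = product name

Records with product name starting with "G" in warehouse_alpha: 0
Records with product name starting with "G" in warehouse_gamma: 1

Total: 0 + 1 = 1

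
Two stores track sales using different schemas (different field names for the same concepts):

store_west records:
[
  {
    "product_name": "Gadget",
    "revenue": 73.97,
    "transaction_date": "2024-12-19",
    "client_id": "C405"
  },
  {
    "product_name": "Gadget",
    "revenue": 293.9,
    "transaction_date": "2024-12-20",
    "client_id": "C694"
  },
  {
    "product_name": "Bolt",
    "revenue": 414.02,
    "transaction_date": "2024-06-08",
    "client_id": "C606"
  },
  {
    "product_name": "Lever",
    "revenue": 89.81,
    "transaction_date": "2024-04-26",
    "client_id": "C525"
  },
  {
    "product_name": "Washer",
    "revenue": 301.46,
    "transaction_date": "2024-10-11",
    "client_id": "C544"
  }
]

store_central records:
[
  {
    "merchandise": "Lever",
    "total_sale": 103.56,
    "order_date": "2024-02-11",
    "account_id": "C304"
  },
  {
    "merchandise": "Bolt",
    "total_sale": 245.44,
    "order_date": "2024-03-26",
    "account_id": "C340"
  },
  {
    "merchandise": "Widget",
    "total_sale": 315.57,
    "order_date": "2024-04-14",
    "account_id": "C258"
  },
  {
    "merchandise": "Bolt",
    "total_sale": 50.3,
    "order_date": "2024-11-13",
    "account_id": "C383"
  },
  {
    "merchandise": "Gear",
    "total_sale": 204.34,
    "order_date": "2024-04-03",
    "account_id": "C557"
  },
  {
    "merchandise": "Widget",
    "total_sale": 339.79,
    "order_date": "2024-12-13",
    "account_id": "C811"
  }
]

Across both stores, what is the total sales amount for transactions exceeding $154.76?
2114.52

Schema mapping: "revenue" (store_west) = "total_sale" (store_central) = sale amount

Sum of sales > $154.76 in store_west: 1009.38
Sum of sales > $154.76 in store_central: 1105.14

Total: 1009.38 + 1105.14 = 2114.52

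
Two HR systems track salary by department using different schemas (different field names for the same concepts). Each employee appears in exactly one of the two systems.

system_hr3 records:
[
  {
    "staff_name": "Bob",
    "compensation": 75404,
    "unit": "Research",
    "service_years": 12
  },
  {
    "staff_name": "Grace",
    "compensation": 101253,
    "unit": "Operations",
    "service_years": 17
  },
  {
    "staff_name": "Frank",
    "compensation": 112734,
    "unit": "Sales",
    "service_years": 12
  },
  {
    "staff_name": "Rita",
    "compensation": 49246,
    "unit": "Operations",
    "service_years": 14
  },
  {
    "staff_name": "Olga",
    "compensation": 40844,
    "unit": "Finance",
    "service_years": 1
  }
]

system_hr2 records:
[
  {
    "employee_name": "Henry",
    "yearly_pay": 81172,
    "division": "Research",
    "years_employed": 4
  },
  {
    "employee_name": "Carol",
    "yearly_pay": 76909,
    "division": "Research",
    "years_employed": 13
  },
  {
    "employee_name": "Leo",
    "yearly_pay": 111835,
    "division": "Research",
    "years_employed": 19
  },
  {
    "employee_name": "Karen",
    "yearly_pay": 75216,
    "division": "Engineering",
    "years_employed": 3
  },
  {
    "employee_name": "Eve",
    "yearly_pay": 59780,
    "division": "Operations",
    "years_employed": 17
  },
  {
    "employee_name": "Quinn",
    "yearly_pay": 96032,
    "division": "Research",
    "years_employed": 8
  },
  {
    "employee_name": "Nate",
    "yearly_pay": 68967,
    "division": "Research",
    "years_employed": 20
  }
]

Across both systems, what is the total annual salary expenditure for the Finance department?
40844

Schema mappings:
- "unit" (system_hr3) = "division" (system_hr2) = department
- "compensation" (system_hr3) = "yearly_pay" (system_hr2) = salary

Finance salaries from system_hr3: 40844
Finance salaries from system_hr2: 0

Total: 40844 + 0 = 40844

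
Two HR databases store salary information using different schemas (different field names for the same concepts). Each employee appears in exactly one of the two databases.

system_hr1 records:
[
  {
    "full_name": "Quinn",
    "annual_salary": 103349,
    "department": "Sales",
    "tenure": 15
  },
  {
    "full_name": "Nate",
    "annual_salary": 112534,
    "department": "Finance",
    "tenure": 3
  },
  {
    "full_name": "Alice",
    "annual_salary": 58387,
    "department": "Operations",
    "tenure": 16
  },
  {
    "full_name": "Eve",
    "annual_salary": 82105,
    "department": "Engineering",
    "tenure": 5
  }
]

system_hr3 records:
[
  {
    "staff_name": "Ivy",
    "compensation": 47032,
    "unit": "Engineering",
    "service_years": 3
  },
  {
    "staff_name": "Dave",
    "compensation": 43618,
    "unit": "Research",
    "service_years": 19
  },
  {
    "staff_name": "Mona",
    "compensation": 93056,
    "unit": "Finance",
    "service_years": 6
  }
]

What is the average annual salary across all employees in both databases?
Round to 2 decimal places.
77154.43

Schema mapping: "annual_salary" (system_hr1) = "compensation" (system_hr3) = annual salary

All salaries: [103349, 112534, 58387, 82105, 47032, 43618, 93056]
Sum: 540081
Count: 7
Average: 540081 / 7 = 77154.43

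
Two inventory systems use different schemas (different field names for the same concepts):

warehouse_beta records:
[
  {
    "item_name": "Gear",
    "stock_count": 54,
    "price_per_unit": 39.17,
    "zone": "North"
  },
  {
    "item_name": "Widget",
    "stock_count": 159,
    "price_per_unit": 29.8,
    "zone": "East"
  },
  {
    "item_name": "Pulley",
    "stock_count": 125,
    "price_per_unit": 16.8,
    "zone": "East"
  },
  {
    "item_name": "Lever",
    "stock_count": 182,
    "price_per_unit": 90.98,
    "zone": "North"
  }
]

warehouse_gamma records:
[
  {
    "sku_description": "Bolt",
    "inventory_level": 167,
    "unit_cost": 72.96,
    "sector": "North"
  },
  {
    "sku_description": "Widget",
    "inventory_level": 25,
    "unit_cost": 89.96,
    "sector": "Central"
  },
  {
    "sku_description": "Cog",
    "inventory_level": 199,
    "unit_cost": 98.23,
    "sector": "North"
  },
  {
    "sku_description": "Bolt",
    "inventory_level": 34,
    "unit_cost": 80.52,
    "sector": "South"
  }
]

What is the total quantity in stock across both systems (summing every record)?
945

To reconcile these schemas, identify the field holding the quantity in stock in each system:
1. In warehouse_beta it is "stock_count"
2. In warehouse_gamma it is "inventory_level"

From warehouse_beta: 54 + 159 + 125 + 182 = 520
From warehouse_gamma: 167 + 25 + 199 + 34 = 425

Total: 520 + 425 = 945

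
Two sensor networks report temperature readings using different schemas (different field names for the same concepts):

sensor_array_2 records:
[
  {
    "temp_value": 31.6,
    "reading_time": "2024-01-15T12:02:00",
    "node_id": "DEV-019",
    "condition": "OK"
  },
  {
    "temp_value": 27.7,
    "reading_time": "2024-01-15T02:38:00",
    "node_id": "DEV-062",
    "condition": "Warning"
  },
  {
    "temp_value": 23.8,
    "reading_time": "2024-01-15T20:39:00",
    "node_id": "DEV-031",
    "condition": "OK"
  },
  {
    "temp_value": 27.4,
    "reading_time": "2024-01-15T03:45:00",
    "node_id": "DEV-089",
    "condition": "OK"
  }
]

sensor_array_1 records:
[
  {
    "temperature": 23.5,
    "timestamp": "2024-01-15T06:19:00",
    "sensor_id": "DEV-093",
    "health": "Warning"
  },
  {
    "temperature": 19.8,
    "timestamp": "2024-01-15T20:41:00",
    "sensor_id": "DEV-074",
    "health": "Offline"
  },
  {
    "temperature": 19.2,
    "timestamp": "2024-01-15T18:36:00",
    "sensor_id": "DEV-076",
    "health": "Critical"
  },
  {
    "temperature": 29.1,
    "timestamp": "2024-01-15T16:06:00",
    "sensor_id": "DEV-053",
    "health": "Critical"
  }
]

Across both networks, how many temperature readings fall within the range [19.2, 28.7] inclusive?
6

Schema mapping: "temp_value" (sensor_array_2) = "temperature" (sensor_array_1) = temperature

Readings in [19.2, 28.7] from sensor_array_2: 3
Readings in [19.2, 28.7] from sensor_array_1: 3

Total count: 3 + 3 = 6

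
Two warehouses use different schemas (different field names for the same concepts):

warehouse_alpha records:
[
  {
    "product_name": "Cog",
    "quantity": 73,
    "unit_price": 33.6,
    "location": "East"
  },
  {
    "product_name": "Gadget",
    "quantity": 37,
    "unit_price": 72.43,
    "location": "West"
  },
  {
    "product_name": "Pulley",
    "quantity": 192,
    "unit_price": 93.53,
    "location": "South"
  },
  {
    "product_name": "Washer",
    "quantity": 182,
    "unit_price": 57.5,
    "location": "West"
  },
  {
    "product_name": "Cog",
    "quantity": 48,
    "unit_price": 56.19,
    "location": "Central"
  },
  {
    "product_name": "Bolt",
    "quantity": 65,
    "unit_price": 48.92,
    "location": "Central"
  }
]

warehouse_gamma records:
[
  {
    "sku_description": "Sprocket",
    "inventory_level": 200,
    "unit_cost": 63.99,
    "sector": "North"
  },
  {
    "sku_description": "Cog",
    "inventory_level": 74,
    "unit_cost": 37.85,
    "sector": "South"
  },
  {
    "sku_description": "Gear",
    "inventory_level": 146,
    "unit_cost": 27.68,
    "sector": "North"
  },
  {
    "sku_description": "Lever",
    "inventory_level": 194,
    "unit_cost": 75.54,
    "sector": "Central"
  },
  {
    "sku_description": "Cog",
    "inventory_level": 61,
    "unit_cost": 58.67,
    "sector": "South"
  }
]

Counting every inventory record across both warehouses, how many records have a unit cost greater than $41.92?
8

Schema mapping: "unit_price" (warehouse_alpha) = "unit_cost" (warehouse_gamma) = unit cost

Records > $41.92 in warehouse_alpha: 5
Records > $41.92 in warehouse_gamma: 3

Total count: 5 + 3 = 8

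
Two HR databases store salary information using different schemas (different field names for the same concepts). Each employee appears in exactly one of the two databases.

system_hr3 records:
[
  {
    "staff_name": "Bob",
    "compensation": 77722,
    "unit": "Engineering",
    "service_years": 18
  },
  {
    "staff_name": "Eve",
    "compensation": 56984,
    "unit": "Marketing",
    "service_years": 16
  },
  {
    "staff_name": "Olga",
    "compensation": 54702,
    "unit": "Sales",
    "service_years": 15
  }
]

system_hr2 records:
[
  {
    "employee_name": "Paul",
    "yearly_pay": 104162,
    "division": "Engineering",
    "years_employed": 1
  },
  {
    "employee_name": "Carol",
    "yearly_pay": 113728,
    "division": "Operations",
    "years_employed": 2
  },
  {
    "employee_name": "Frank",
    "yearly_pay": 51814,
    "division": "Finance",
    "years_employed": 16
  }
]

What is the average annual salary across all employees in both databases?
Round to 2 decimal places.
76518.67

Schema mapping: "compensation" (system_hr3) = "yearly_pay" (system_hr2) = annual salary

All salaries: [77722, 56984, 54702, 104162, 113728, 51814]
Sum: 459112
Count: 6
Average: 459112 / 6 = 76518.67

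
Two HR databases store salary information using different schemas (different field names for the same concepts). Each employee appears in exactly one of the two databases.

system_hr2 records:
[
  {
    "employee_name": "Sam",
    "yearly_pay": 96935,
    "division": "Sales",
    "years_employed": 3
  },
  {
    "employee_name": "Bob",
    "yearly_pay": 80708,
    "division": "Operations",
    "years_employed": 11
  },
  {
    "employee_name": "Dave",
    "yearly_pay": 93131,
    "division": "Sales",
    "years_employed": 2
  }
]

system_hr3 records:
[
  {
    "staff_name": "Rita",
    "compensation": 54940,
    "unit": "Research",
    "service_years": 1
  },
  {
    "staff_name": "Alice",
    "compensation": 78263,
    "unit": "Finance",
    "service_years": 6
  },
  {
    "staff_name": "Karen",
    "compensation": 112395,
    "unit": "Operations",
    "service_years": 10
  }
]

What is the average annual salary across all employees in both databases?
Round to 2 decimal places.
86062.00

Schema mapping: "yearly_pay" (system_hr2) = "compensation" (system_hr3) = annual salary

All salaries: [96935, 80708, 93131, 54940, 78263, 112395]
Sum: 516372
Count: 6
Average: 516372 / 6 = 86062.00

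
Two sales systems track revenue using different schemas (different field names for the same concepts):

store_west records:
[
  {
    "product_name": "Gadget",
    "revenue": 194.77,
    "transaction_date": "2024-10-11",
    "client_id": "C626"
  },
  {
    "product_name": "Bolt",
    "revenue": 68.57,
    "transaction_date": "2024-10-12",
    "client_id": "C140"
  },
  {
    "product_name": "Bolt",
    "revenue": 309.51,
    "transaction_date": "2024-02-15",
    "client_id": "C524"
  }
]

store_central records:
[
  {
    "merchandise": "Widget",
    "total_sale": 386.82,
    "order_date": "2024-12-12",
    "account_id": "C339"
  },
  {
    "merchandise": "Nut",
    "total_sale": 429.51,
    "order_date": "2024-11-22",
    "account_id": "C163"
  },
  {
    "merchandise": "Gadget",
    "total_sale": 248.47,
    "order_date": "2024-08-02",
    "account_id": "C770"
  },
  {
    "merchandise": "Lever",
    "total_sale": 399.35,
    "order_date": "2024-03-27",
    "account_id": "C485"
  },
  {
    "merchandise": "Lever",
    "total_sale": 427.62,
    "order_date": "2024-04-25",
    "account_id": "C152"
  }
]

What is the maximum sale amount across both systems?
429.51

Reconcile: "revenue" (store_west) = "total_sale" (store_central) = sale amount

Maximum in store_west: 309.51
Maximum in store_central: 429.51

Overall maximum: max(309.51, 429.51) = 429.51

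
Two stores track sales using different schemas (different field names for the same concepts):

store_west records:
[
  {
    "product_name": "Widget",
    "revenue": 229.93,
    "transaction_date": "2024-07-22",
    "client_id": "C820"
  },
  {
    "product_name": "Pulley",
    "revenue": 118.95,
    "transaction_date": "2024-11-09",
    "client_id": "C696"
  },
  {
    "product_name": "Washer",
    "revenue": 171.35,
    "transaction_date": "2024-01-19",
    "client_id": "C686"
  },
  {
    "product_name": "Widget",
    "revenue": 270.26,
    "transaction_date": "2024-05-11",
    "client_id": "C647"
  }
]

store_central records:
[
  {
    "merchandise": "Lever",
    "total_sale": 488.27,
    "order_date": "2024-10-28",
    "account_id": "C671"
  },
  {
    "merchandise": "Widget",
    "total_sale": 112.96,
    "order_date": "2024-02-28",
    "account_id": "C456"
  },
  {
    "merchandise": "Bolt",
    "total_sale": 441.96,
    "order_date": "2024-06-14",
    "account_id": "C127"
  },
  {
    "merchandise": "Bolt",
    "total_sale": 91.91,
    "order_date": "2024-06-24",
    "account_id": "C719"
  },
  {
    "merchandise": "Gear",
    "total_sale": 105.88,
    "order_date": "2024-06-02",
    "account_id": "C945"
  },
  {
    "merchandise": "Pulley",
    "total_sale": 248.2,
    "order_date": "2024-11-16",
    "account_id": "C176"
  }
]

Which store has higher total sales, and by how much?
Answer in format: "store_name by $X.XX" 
store_central by $698.69

Schema mapping: "revenue" (store_west) = "total_sale" (store_central) = sale amount

Total for store_west: 790.49
Total for store_central: 1489.18

Difference: |790.49 - 1489.18| = 698.69
store_central has higher sales by $698.69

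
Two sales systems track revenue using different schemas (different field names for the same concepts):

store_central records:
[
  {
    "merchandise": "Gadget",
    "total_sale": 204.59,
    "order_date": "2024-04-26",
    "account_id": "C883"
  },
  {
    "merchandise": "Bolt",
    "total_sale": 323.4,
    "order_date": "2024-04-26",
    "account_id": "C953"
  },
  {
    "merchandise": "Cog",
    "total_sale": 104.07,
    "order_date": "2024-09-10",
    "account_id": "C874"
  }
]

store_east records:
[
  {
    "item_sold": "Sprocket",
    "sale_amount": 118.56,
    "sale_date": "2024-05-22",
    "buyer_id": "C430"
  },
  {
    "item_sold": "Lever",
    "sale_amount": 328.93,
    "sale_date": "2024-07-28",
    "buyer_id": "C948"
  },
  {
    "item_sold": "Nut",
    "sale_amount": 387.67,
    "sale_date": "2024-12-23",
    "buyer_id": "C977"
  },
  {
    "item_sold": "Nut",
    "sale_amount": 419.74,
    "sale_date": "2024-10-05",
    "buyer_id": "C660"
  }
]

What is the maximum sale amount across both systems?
419.74

Reconcile: "total_sale" (store_central) = "sale_amount" (store_east) = sale amount

Maximum in store_central: 323.4
Maximum in store_east: 419.74

Overall maximum: max(323.4, 419.74) = 419.74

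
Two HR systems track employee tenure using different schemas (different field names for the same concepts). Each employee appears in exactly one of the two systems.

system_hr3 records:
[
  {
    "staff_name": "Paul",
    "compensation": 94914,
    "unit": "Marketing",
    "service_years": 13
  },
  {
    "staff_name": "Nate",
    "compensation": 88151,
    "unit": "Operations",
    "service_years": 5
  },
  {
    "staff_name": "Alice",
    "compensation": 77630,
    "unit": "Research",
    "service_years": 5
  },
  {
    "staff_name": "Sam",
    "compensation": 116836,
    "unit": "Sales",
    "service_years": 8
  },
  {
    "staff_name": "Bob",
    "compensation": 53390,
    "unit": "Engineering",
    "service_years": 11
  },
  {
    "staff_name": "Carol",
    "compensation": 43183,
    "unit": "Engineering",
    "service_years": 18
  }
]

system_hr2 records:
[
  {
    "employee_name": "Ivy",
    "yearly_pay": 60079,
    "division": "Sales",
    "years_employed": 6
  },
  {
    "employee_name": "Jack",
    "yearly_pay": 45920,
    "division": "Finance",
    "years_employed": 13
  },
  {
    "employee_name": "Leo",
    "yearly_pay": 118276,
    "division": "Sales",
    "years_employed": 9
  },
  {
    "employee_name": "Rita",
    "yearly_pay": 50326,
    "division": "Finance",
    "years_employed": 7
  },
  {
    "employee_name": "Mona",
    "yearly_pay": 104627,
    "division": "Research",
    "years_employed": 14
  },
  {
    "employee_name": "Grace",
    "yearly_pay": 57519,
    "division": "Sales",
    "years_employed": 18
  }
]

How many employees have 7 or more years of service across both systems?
9

Reconcile schemas: "service_years" (system_hr3) = "years_employed" (system_hr2) = years of service

From system_hr3: 4 employees with >= 7 years
From system_hr2: 5 employees with >= 7 years

Total: 4 + 5 = 9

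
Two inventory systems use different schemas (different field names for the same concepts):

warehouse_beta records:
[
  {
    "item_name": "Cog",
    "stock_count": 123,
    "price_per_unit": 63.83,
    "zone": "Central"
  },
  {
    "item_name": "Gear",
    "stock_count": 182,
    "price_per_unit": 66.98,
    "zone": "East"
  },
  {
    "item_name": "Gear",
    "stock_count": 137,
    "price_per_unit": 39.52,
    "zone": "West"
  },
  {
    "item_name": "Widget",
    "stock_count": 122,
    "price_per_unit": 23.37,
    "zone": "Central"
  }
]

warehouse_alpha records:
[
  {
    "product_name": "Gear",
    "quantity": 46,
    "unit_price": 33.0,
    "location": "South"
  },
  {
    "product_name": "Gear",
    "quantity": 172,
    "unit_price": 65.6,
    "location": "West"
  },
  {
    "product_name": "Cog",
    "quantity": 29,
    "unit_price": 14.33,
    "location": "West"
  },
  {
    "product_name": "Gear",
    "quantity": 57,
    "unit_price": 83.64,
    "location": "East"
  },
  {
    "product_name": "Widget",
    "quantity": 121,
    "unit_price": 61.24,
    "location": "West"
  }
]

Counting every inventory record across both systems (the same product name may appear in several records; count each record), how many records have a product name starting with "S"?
0

Schema mapping: "item_name" (warehouse_beta) = "product_name" (warehouse_alpha) = product name

Records with product name starting with "S" in warehouse_beta: 0
Records with product name starting with "S" in warehouse_alpha: 0

Total: 0 + 0 = 0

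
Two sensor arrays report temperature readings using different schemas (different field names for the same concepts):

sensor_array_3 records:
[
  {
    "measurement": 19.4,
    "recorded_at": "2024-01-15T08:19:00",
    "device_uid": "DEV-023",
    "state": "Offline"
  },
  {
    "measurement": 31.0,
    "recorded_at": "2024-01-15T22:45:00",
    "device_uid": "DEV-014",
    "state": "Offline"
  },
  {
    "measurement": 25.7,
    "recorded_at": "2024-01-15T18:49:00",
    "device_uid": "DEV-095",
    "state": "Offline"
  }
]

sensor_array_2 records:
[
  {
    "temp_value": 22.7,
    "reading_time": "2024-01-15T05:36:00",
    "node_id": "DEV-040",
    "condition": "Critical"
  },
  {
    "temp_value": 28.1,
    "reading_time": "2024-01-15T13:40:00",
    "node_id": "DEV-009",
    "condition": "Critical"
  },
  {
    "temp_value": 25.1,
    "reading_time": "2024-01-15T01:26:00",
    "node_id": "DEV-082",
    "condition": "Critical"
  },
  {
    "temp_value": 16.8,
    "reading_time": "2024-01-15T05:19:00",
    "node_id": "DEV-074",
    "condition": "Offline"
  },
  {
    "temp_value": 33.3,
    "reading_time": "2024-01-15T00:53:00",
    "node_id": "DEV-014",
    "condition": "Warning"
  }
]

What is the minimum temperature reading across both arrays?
16.8

Schema mapping: "measurement" (sensor_array_3) = "temp_value" (sensor_array_2) = temperature reading

Minimum in sensor_array_3: 19.4
Minimum in sensor_array_2: 16.8

Overall minimum: min(19.4, 16.8) = 16.8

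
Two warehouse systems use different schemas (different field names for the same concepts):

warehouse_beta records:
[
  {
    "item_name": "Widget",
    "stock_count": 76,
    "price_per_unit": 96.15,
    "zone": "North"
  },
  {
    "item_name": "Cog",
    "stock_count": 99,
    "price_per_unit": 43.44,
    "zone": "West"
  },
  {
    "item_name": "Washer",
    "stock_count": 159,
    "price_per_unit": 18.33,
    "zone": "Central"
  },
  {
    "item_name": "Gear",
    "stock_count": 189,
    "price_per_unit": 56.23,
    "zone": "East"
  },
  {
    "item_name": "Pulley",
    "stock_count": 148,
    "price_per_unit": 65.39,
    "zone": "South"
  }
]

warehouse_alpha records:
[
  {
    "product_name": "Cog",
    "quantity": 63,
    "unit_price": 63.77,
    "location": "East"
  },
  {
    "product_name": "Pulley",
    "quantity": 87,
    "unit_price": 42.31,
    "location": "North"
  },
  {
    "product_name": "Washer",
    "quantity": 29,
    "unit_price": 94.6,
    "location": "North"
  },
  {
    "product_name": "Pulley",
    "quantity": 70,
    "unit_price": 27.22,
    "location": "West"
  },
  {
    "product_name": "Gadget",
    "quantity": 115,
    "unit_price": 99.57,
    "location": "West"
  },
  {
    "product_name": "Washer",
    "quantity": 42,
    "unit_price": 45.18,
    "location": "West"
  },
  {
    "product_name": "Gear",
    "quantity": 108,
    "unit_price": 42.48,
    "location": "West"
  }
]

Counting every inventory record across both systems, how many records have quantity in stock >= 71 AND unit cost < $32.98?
1

Schema mappings:
- "stock_count" (warehouse_beta) = "quantity" (warehouse_alpha) = quantity
- "price_per_unit" (warehouse_beta) = "unit_price" (warehouse_alpha) = unit cost

Records meeting both conditions in warehouse_beta: 1
Records meeting both conditions in warehouse_alpha: 0

Total: 1 + 0 = 1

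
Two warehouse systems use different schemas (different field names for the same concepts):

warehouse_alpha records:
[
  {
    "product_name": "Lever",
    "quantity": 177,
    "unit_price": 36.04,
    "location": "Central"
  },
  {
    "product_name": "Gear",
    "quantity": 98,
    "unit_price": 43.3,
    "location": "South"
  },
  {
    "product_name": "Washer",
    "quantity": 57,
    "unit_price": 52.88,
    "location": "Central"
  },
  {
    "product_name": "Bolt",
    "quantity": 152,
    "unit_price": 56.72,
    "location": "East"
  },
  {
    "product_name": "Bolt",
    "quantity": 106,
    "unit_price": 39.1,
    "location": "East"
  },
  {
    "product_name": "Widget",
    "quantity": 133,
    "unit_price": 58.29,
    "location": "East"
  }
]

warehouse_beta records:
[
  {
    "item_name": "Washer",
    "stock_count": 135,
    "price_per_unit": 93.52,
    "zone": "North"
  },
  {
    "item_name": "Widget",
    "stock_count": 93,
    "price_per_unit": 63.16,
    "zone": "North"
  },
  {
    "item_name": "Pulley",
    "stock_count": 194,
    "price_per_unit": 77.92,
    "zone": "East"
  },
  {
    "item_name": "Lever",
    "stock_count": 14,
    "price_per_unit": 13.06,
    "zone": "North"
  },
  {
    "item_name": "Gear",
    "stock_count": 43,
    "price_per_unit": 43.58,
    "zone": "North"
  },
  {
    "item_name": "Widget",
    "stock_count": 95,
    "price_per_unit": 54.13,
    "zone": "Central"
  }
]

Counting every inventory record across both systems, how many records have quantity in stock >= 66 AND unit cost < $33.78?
0

Schema mappings:
- "quantity" (warehouse_alpha) = "stock_count" (warehouse_beta) = quantity
- "unit_price" (warehouse_alpha) = "price_per_unit" (warehouse_beta) = unit cost

Records meeting both conditions in warehouse_alpha: 0
Records meeting both conditions in warehouse_beta: 0

Total: 0 + 0 = 0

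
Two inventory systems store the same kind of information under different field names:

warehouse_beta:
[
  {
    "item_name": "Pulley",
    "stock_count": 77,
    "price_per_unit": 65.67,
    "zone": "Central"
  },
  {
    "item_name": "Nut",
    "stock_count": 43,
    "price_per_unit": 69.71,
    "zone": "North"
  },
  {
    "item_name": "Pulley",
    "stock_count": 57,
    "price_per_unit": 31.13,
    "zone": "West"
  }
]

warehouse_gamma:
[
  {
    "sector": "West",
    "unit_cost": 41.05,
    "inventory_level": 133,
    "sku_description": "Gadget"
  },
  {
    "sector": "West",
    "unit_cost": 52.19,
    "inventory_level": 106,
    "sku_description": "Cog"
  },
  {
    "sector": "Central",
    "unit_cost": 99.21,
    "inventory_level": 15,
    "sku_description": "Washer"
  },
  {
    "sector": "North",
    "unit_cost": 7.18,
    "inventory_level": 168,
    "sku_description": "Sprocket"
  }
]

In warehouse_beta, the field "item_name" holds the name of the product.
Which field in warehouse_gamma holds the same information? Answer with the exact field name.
sku_description

In warehouse_beta, "item_name" holds the name of the product.
The fields in warehouse_gamma are: "sector", "unit_cost", "inventory_level", "sku_description".
"sku_description" is the match: the name refers to the same concept and its values are product-name strings (e.g. 'Cog', 'Gadget').
The other fields ("sector", "unit_cost", "inventory_level") hold different kinds of data.

So "item_name" in warehouse_beta corresponds to "sku_description" in warehouse_gamma.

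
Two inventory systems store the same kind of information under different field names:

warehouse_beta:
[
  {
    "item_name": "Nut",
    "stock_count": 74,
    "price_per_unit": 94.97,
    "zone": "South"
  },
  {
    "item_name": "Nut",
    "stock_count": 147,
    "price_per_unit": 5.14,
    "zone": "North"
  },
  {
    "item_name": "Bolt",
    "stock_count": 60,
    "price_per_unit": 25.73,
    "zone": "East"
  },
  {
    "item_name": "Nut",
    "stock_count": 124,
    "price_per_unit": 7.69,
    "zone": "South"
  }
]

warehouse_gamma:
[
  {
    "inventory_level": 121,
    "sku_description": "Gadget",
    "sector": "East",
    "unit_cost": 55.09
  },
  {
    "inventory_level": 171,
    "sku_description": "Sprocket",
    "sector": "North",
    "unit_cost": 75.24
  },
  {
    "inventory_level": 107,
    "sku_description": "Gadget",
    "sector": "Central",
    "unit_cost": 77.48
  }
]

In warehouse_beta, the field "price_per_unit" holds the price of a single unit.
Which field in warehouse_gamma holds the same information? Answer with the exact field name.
unit_cost

In warehouse_beta, "price_per_unit" holds the price of a single unit.
The fields in warehouse_gamma are: "inventory_level", "sku_description", "sector", "unit_cost".
"unit_cost" is the match: the name refers to the same concept and its values are decimal currency amounts (e.g. 55.09, 75.24).
The other fields ("inventory_level", "sku_description", "sector") hold different kinds of data.

So "price_per_unit" in warehouse_beta corresponds to "unit_cost" in warehouse_gamma.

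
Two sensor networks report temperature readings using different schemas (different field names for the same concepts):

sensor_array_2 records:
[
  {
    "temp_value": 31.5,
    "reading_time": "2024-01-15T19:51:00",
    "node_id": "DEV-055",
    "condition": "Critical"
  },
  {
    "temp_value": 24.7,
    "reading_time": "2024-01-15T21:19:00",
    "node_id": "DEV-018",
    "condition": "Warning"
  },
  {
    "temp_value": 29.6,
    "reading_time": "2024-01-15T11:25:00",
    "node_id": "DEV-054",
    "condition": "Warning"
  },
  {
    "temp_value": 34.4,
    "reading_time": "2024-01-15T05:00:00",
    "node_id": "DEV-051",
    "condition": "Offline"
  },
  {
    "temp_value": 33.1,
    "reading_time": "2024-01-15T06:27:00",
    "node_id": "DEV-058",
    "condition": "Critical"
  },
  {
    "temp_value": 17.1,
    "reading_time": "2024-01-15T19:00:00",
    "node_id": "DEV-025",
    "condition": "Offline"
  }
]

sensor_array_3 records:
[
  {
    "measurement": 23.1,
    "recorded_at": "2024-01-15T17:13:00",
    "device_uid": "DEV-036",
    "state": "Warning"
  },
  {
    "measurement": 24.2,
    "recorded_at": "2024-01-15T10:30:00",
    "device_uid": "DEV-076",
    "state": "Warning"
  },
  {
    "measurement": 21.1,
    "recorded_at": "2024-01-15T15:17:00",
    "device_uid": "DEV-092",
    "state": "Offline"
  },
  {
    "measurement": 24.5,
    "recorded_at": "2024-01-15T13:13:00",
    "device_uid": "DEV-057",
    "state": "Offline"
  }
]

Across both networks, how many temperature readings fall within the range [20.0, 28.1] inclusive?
5

Schema mapping: "temp_value" (sensor_array_2) = "measurement" (sensor_array_3) = temperature

Readings in [20.0, 28.1] from sensor_array_2: 1
Readings in [20.0, 28.1] from sensor_array_3: 4

Total count: 1 + 4 = 5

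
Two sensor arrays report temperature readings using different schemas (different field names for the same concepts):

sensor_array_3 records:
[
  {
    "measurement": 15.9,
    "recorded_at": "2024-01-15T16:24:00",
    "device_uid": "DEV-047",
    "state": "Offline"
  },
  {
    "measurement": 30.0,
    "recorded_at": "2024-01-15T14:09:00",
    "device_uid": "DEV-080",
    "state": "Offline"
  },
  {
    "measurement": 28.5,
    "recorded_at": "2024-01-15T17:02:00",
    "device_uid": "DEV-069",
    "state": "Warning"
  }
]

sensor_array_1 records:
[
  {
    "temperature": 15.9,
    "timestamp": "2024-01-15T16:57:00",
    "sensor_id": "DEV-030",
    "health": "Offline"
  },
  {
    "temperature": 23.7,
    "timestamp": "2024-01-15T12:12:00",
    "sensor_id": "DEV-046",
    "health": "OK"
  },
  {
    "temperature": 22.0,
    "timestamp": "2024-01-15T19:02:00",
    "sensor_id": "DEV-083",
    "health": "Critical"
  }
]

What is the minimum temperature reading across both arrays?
15.9

Schema mapping: "measurement" (sensor_array_3) = "temperature" (sensor_array_1) = temperature reading

Minimum in sensor_array_3: 15.9
Minimum in sensor_array_1: 15.9

Overall minimum: min(15.9, 15.9) = 15.9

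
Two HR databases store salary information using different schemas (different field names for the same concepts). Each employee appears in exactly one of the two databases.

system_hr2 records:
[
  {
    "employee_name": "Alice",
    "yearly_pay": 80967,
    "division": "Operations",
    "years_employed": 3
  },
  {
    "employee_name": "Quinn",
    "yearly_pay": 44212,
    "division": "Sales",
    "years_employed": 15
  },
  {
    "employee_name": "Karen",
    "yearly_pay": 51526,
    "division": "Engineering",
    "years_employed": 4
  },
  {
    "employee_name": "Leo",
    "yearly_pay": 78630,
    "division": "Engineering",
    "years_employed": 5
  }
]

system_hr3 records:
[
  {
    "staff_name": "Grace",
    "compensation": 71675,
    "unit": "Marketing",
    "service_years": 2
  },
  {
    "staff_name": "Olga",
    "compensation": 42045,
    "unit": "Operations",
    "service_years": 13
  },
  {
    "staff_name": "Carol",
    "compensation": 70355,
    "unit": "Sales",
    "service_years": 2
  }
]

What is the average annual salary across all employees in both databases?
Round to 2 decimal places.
62772.86

Schema mapping: "yearly_pay" (system_hr2) = "compensation" (system_hr3) = annual salary

All salaries: [80967, 44212, 51526, 78630, 71675, 42045, 70355]
Sum: 439410
Count: 7
Average: 439410 / 7 = 62772.86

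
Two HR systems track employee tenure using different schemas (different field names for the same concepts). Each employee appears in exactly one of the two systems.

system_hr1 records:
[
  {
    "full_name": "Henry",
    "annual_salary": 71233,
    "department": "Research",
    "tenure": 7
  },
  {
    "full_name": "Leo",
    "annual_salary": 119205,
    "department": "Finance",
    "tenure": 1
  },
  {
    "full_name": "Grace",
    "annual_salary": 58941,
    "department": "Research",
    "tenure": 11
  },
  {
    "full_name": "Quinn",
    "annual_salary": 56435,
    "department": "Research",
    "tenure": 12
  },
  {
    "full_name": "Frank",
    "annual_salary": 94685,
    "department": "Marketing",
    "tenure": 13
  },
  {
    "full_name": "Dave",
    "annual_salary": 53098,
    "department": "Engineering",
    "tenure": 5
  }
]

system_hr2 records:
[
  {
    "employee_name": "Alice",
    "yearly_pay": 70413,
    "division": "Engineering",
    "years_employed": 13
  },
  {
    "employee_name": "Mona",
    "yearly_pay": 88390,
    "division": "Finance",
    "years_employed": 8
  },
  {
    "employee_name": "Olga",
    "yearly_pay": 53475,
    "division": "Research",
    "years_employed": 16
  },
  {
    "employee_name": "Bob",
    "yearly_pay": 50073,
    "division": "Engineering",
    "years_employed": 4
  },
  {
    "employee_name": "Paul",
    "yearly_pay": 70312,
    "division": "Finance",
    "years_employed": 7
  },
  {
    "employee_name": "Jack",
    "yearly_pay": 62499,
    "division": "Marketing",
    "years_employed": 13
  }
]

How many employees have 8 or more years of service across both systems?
7

Reconcile schemas: "tenure" (system_hr1) = "years_employed" (system_hr2) = years of service

From system_hr1: 3 employees with >= 8 years
From system_hr2: 4 employees with >= 8 years

Total: 3 + 4 = 7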